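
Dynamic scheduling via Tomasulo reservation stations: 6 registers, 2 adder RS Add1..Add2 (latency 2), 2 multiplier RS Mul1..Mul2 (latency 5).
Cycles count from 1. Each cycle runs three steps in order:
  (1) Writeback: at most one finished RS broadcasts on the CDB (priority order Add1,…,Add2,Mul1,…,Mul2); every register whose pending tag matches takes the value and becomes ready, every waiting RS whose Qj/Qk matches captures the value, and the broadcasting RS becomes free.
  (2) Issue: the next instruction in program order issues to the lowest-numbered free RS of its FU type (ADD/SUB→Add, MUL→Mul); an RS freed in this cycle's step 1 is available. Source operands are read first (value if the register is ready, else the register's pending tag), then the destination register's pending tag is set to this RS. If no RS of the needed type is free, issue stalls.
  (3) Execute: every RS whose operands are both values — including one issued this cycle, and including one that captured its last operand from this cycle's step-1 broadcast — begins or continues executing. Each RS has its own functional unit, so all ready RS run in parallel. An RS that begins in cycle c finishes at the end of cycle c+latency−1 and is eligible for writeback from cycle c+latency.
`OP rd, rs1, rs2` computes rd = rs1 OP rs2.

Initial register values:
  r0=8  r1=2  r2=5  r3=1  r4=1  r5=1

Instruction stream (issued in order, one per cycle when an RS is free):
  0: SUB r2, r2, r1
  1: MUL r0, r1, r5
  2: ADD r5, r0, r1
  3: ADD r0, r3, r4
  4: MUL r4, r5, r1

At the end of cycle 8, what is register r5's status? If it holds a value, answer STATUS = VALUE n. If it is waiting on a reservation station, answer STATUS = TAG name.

cycle 1: issue SUB r2<-Add1 // r0:8,r1:2,r2:Add1,r3:1,r4:1,r5:1
cycle 2: issue MUL r0<-Mul1 // r0:Mul1,r1:2,r2:Add1,r3:1,r4:1,r5:1
cycle 3: CDB Add1=3; issue ADD r5<-Add1 // r0:Mul1,r1:2,r2:3,r3:1,r4:1,r5:Add1
cycle 4: issue ADD r0<-Add2 // r0:Add2,r1:2,r2:3,r3:1,r4:1,r5:Add1
cycle 5: issue MUL r4<-Mul2 // r0:Add2,r1:2,r2:3,r3:1,r4:Mul2,r5:Add1
cycle 6: CDB Add2=2 // r0:2,r1:2,r2:3,r3:1,r4:Mul2,r5:Add1
cycle 7: CDB Mul1=2 // r0:2,r1:2,r2:3,r3:1,r4:Mul2,r5:Add1
cycle 8: - // r0:2,r1:2,r2:3,r3:1,r4:Mul2,r5:Add1

STATUS = TAG Add1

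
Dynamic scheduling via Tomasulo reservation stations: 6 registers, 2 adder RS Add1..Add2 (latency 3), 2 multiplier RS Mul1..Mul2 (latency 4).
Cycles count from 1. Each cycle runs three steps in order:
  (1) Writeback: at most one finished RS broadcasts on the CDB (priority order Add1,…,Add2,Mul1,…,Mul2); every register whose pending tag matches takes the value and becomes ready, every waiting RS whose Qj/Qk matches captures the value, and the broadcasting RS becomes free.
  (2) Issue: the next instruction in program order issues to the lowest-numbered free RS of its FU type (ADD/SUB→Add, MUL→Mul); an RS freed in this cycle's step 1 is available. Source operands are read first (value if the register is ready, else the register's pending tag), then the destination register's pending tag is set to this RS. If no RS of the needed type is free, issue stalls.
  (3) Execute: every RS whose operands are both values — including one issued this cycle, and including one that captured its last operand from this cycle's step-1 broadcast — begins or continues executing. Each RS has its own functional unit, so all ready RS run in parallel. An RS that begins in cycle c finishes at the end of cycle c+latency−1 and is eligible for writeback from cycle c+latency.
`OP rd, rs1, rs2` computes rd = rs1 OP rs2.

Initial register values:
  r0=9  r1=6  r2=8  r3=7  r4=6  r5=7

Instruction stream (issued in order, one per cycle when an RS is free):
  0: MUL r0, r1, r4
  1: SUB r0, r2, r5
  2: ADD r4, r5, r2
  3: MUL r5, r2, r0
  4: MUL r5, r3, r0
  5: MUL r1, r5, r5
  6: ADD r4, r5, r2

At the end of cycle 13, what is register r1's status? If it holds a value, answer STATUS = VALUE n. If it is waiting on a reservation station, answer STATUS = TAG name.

  c1: issue MUL r0<-Mul1  regs: r0:Mul1,r1:6,r2:8,r3:7,r4:6,r5:7
  c2: issue SUB r0<-Add1  regs: r0:Add1,r1:6,r2:8,r3:7,r4:6,r5:7
  c3: issue ADD r4<-Add2  regs: r0:Add1,r1:6,r2:8,r3:7,r4:Add2,r5:7
  c4: issue MUL r5<-Mul2  regs: r0:Add1,r1:6,r2:8,r3:7,r4:Add2,r5:Mul2
  c5: CDB Add1=1; stall  regs: r0:1,r1:6,r2:8,r3:7,r4:Add2,r5:Mul2
  c6: CDB Add2=15; stall  regs: r0:1,r1:6,r2:8,r3:7,r4:15,r5:Mul2
  c7: CDB Mul1=36; issue MUL r5<-Mul1  regs: r0:1,r1:6,r2:8,r3:7,r4:15,r5:Mul1
  c8: stall  regs: r0:1,r1:6,r2:8,r3:7,r4:15,r5:Mul1
  c9: CDB Mul2=8; issue MUL r1<-Mul2  regs: r0:1,r1:Mul2,r2:8,r3:7,r4:15,r5:Mul1
  c10: issue ADD r4<-Add1  regs: r0:1,r1:Mul2,r2:8,r3:7,r4:Add1,r5:Mul1
  c11: CDB Mul1=7  regs: r0:1,r1:Mul2,r2:8,r3:7,r4:Add1,r5:7
  c12: -  regs: r0:1,r1:Mul2,r2:8,r3:7,r4:Add1,r5:7
  c13: -  regs: r0:1,r1:Mul2,r2:8,r3:7,r4:Add1,r5:7

STATUS = TAG Mul2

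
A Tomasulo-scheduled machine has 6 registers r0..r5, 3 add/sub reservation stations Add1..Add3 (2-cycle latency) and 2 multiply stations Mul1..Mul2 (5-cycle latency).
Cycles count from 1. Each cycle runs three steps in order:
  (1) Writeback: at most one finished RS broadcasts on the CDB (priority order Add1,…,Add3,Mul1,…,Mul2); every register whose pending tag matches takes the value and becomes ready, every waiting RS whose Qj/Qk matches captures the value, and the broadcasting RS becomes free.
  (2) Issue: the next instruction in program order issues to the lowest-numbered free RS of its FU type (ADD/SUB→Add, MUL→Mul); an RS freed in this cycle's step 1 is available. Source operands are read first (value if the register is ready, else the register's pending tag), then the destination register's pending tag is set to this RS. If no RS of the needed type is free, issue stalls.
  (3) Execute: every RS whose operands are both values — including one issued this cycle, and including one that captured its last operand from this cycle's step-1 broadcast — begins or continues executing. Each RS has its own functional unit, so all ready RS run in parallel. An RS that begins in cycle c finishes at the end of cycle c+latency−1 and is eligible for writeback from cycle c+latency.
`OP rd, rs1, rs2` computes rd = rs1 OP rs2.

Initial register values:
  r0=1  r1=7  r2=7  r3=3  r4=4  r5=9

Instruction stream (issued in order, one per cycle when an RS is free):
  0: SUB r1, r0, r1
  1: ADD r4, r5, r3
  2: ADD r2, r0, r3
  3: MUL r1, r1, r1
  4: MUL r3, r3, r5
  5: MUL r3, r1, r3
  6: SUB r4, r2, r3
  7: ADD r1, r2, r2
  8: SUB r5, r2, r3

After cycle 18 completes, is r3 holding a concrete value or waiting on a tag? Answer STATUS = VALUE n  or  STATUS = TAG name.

STATUS = VALUE 972

  c1: issue SUB r1<-Add1  regs: r0:1,r1:Add1,r2:7,r3:3,r4:4,r5:9
  c2: issue ADD r4<-Add2  regs: r0:1,r1:Add1,r2:7,r3:3,r4:Add2,r5:9
  c3: CDB Add1=-6; issue ADD r2<-Add1  regs: r0:1,r1:-6,r2:Add1,r3:3,r4:Add2,r5:9
  c4: CDB Add2=12; issue MUL r1<-Mul1  regs: r0:1,r1:Mul1,r2:Add1,r3:3,r4:12,r5:9
  c5: CDB Add1=4; issue MUL r3<-Mul2  regs: r0:1,r1:Mul1,r2:4,r3:Mul2,r4:12,r5:9
  c6: stall  regs: r0:1,r1:Mul1,r2:4,r3:Mul2,r4:12,r5:9
  c7: stall  regs: r0:1,r1:Mul1,r2:4,r3:Mul2,r4:12,r5:9
  c8: stall  regs: r0:1,r1:Mul1,r2:4,r3:Mul2,r4:12,r5:9
  c9: CDB Mul1=36; issue MUL r3<-Mul1  regs: r0:1,r1:36,r2:4,r3:Mul1,r4:12,r5:9
  c10: CDB Mul2=27; issue SUB r4<-Add1  regs: r0:1,r1:36,r2:4,r3:Mul1,r4:Add1,r5:9
  c11: issue ADD r1<-Add2  regs: r0:1,r1:Add2,r2:4,r3:Mul1,r4:Add1,r5:9
  c12: issue SUB r5<-Add3  regs: r0:1,r1:Add2,r2:4,r3:Mul1,r4:Add1,r5:Add3
  c13: CDB Add2=8  regs: r0:1,r1:8,r2:4,r3:Mul1,r4:Add1,r5:Add3
  c14: -  regs: r0:1,r1:8,r2:4,r3:Mul1,r4:Add1,r5:Add3
  c15: CDB Mul1=972  regs: r0:1,r1:8,r2:4,r3:972,r4:Add1,r5:Add3
  c16: -  regs: r0:1,r1:8,r2:4,r3:972,r4:Add1,r5:Add3
  c17: CDB Add1=-968  regs: r0:1,r1:8,r2:4,r3:972,r4:-968,r5:Add3
  c18: CDB Add3=-968  regs: r0:1,r1:8,r2:4,r3:972,r4:-968,r5:-968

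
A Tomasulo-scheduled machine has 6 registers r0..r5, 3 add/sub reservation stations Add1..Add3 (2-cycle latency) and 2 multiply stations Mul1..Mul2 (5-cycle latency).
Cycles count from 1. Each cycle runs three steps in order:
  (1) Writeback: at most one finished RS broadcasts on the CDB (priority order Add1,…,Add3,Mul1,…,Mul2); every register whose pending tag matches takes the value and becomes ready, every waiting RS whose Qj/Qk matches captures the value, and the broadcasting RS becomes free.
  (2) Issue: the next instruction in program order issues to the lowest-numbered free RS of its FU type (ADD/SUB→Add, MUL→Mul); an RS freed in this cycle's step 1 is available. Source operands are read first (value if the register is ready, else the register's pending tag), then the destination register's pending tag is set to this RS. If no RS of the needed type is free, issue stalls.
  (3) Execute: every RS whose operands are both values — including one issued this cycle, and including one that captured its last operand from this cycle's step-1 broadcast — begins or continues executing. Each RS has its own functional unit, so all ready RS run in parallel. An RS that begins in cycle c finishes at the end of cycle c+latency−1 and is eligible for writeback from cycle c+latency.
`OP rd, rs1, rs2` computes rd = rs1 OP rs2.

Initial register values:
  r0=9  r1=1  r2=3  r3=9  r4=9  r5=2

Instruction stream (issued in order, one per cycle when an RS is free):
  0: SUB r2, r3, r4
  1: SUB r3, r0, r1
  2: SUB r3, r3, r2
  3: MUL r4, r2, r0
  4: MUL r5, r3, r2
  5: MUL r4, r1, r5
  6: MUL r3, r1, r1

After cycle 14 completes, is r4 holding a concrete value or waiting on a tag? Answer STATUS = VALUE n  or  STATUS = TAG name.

  c1: issue SUB r2<-Add1  regs: r0:9,r1:1,r2:Add1,r3:9,r4:9,r5:2
  c2: issue SUB r3<-Add2  regs: r0:9,r1:1,r2:Add1,r3:Add2,r4:9,r5:2
  c3: CDB Add1=0; issue SUB r3<-Add1  regs: r0:9,r1:1,r2:0,r3:Add1,r4:9,r5:2
  c4: CDB Add2=8; issue MUL r4<-Mul1  regs: r0:9,r1:1,r2:0,r3:Add1,r4:Mul1,r5:2
  c5: issue MUL r5<-Mul2  regs: r0:9,r1:1,r2:0,r3:Add1,r4:Mul1,r5:Mul2
  c6: CDB Add1=8; stall  regs: r0:9,r1:1,r2:0,r3:8,r4:Mul1,r5:Mul2
  c7: stall  regs: r0:9,r1:1,r2:0,r3:8,r4:Mul1,r5:Mul2
  c8: stall  regs: r0:9,r1:1,r2:0,r3:8,r4:Mul1,r5:Mul2
  c9: CDB Mul1=0; issue MUL r4<-Mul1  regs: r0:9,r1:1,r2:0,r3:8,r4:Mul1,r5:Mul2
  c10: stall  regs: r0:9,r1:1,r2:0,r3:8,r4:Mul1,r5:Mul2
  c11: CDB Mul2=0; issue MUL r3<-Mul2  regs: r0:9,r1:1,r2:0,r3:Mul2,r4:Mul1,r5:0
  c12: -  regs: r0:9,r1:1,r2:0,r3:Mul2,r4:Mul1,r5:0
  c13: -  regs: r0:9,r1:1,r2:0,r3:Mul2,r4:Mul1,r5:0
  c14: -  regs: r0:9,r1:1,r2:0,r3:Mul2,r4:Mul1,r5:0

STATUS = TAG Mul1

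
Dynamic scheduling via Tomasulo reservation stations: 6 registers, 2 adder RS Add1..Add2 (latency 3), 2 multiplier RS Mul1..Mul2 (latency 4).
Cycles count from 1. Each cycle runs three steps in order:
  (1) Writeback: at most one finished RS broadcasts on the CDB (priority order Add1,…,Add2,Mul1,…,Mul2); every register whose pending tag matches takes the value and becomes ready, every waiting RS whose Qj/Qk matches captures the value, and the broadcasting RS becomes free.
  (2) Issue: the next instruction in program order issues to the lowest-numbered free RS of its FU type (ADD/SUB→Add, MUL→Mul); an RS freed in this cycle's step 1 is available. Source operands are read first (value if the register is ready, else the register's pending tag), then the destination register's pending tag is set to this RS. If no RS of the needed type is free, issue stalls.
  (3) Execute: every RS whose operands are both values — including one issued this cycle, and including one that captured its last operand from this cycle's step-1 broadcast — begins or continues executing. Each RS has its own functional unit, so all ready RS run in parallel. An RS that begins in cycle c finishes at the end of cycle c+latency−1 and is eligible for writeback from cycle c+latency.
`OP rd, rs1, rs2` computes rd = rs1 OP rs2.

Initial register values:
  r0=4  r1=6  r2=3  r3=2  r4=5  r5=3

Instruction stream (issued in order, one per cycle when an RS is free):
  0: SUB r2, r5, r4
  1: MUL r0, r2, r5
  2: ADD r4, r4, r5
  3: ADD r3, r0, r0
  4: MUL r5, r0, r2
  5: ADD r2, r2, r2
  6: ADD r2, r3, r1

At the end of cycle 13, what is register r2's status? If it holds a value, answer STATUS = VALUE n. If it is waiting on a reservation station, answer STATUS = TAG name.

STATUS = TAG Add2

c1: issue SUB r2<-Add1 | r0:4,r1:6,r2:Add1,r3:2,r4:5,r5:3
c2: issue MUL r0<-Mul1 | r0:Mul1,r1:6,r2:Add1,r3:2,r4:5,r5:3
c3: issue ADD r4<-Add2 | r0:Mul1,r1:6,r2:Add1,r3:2,r4:Add2,r5:3
c4: CDB Add1=-2; issue ADD r3<-Add1 | r0:Mul1,r1:6,r2:-2,r3:Add1,r4:Add2,r5:3
c5: issue MUL r5<-Mul2 | r0:Mul1,r1:6,r2:-2,r3:Add1,r4:Add2,r5:Mul2
c6: CDB Add2=8; issue ADD r2<-Add2 | r0:Mul1,r1:6,r2:Add2,r3:Add1,r4:8,r5:Mul2
c7: stall | r0:Mul1,r1:6,r2:Add2,r3:Add1,r4:8,r5:Mul2
c8: CDB Mul1=-6; stall | r0:-6,r1:6,r2:Add2,r3:Add1,r4:8,r5:Mul2
c9: CDB Add2=-4; issue ADD r2<-Add2 | r0:-6,r1:6,r2:Add2,r3:Add1,r4:8,r5:Mul2
c10: - | r0:-6,r1:6,r2:Add2,r3:Add1,r4:8,r5:Mul2
c11: CDB Add1=-12 | r0:-6,r1:6,r2:Add2,r3:-12,r4:8,r5:Mul2
c12: CDB Mul2=12 | r0:-6,r1:6,r2:Add2,r3:-12,r4:8,r5:12
c13: - | r0:-6,r1:6,r2:Add2,r3:-12,r4:8,r5:12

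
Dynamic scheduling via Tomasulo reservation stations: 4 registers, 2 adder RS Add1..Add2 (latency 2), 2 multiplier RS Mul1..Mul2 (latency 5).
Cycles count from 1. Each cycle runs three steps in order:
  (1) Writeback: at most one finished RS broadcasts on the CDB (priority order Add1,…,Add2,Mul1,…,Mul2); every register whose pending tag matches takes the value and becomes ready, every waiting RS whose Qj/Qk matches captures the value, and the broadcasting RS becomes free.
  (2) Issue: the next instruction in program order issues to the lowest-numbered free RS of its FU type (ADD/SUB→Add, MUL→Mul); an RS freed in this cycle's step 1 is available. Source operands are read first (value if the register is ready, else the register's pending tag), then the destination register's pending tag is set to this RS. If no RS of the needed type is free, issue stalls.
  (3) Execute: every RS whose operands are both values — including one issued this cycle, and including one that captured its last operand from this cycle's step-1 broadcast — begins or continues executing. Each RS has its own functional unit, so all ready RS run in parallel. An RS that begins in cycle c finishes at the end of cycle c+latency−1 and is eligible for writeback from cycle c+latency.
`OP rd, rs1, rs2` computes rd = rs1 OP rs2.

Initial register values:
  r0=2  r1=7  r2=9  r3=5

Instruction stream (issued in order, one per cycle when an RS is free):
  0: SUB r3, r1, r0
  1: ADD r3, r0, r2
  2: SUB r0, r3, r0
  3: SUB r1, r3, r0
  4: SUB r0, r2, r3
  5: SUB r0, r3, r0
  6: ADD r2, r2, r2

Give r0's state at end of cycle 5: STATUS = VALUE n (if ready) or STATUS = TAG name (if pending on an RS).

STATUS = TAG Add1

  c1: issue SUB r3<-Add1  regs: r0:2,r1:7,r2:9,r3:Add1
  c2: issue ADD r3<-Add2  regs: r0:2,r1:7,r2:9,r3:Add2
  c3: CDB Add1=5; issue SUB r0<-Add1  regs: r0:Add1,r1:7,r2:9,r3:Add2
  c4: CDB Add2=11; issue SUB r1<-Add2  regs: r0:Add1,r1:Add2,r2:9,r3:11
  c5: stall  regs: r0:Add1,r1:Add2,r2:9,r3:11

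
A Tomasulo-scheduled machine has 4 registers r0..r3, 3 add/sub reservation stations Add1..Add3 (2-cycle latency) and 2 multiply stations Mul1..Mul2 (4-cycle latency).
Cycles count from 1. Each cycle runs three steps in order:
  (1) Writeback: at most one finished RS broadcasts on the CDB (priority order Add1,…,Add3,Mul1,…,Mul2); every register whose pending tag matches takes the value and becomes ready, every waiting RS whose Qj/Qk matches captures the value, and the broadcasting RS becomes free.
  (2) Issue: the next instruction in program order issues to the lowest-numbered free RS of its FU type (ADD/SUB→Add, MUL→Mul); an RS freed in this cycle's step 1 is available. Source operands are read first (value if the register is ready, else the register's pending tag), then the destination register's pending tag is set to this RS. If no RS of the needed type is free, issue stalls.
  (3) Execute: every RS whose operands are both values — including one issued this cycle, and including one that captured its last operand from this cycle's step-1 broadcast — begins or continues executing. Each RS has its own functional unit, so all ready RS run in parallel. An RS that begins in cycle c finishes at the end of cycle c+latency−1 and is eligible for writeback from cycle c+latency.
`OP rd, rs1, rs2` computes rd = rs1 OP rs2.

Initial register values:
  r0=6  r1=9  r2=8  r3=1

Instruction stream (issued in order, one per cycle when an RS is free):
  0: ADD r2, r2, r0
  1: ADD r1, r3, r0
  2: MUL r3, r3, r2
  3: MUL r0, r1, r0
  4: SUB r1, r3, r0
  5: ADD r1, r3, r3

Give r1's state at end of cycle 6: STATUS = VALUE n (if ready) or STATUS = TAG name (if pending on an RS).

  c1: issue ADD r2<-Add1  regs: r0:6,r1:9,r2:Add1,r3:1
  c2: issue ADD r1<-Add2  regs: r0:6,r1:Add2,r2:Add1,r3:1
  c3: CDB Add1=14; issue MUL r3<-Mul1  regs: r0:6,r1:Add2,r2:14,r3:Mul1
  c4: CDB Add2=7; issue MUL r0<-Mul2  regs: r0:Mul2,r1:7,r2:14,r3:Mul1
  c5: issue SUB r1<-Add1  regs: r0:Mul2,r1:Add1,r2:14,r3:Mul1
  c6: issue ADD r1<-Add2  regs: r0:Mul2,r1:Add2,r2:14,r3:Mul1

STATUS = TAG Add2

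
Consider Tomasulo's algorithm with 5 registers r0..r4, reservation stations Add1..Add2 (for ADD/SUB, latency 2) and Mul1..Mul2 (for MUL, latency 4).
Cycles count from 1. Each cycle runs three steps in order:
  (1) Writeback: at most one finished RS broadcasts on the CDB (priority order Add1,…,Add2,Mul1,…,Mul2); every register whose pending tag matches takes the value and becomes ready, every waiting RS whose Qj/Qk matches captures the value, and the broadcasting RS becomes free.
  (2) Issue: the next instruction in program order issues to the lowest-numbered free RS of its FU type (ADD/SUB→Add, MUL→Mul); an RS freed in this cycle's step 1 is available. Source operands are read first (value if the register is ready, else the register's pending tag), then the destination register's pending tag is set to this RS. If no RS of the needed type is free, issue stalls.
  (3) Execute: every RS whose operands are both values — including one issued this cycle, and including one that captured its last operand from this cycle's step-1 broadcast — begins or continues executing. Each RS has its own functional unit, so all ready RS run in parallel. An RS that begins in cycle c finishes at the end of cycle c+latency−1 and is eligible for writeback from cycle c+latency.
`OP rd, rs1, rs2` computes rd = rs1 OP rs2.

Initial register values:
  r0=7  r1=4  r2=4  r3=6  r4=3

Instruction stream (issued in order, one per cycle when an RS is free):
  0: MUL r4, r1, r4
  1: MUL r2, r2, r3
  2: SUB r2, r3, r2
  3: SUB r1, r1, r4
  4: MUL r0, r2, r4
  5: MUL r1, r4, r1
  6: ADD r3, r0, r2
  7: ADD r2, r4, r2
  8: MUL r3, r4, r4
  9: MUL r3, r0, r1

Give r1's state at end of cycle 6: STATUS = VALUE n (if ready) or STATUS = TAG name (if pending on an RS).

STATUS = TAG Mul2

cycle 1: issue MUL r4<-Mul1 // r0:7,r1:4,r2:4,r3:6,r4:Mul1
cycle 2: issue MUL r2<-Mul2 // r0:7,r1:4,r2:Mul2,r3:6,r4:Mul1
cycle 3: issue SUB r2<-Add1 // r0:7,r1:4,r2:Add1,r3:6,r4:Mul1
cycle 4: issue SUB r1<-Add2 // r0:7,r1:Add2,r2:Add1,r3:6,r4:Mul1
cycle 5: CDB Mul1=12; issue MUL r0<-Mul1 // r0:Mul1,r1:Add2,r2:Add1,r3:6,r4:12
cycle 6: CDB Mul2=24; issue MUL r1<-Mul2 // r0:Mul1,r1:Mul2,r2:Add1,r3:6,r4:12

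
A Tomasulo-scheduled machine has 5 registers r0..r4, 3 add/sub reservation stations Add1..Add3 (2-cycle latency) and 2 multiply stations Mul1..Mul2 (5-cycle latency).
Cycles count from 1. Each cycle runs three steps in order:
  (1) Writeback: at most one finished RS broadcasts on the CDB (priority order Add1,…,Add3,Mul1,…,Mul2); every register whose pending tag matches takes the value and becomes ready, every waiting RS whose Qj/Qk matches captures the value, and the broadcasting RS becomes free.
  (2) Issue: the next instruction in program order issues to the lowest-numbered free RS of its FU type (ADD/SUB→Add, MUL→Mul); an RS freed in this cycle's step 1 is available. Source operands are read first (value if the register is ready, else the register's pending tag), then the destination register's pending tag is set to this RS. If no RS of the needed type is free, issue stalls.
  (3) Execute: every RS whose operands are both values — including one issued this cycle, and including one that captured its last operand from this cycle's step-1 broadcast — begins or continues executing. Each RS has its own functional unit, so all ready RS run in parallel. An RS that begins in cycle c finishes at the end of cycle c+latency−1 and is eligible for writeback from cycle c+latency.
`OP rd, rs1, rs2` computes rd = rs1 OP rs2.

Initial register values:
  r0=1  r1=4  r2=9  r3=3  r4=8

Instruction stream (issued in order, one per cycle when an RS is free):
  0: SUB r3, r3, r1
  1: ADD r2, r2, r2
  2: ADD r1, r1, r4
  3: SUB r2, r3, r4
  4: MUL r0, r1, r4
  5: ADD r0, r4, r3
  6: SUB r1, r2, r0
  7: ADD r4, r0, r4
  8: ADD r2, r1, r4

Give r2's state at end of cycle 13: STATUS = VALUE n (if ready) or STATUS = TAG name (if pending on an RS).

STATUS = VALUE -1

cycle 1: issue SUB r3<-Add1 // r0:1,r1:4,r2:9,r3:Add1,r4:8
cycle 2: issue ADD r2<-Add2 // r0:1,r1:4,r2:Add2,r3:Add1,r4:8
cycle 3: CDB Add1=-1; issue ADD r1<-Add1 // r0:1,r1:Add1,r2:Add2,r3:-1,r4:8
cycle 4: CDB Add2=18; issue SUB r2<-Add2 // r0:1,r1:Add1,r2:Add2,r3:-1,r4:8
cycle 5: CDB Add1=12; issue MUL r0<-Mul1 // r0:Mul1,r1:12,r2:Add2,r3:-1,r4:8
cycle 6: CDB Add2=-9; issue ADD r0<-Add1 // r0:Add1,r1:12,r2:-9,r3:-1,r4:8
cycle 7: issue SUB r1<-Add2 // r0:Add1,r1:Add2,r2:-9,r3:-1,r4:8
cycle 8: CDB Add1=7; issue ADD r4<-Add1 // r0:7,r1:Add2,r2:-9,r3:-1,r4:Add1
cycle 9: issue ADD r2<-Add3 // r0:7,r1:Add2,r2:Add3,r3:-1,r4:Add1
cycle 10: CDB Add1=15 // r0:7,r1:Add2,r2:Add3,r3:-1,r4:15
cycle 11: CDB Add2=-16 // r0:7,r1:-16,r2:Add3,r3:-1,r4:15
cycle 12: CDB Mul1=96 // r0:7,r1:-16,r2:Add3,r3:-1,r4:15
cycle 13: CDB Add3=-1 // r0:7,r1:-16,r2:-1,r3:-1,r4:15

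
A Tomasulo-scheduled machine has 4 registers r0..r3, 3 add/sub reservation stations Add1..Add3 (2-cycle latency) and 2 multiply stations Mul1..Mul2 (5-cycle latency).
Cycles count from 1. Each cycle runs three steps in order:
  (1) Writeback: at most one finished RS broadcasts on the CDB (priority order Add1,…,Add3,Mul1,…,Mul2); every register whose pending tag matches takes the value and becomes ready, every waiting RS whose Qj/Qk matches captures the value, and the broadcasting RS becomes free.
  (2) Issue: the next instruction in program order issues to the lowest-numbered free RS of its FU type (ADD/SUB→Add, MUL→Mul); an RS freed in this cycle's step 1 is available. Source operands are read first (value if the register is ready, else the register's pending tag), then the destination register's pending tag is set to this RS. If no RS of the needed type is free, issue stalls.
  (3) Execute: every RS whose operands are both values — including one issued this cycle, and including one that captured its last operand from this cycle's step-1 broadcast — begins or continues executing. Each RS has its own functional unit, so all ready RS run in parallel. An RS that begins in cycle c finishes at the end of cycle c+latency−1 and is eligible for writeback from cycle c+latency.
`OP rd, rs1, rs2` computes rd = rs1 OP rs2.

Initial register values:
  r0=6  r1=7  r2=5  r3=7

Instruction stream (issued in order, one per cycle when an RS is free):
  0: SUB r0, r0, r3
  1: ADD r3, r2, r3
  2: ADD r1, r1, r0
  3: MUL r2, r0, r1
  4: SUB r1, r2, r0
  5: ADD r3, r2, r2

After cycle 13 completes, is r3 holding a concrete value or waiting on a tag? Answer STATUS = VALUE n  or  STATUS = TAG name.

  c1: issue SUB r0<-Add1  regs: r0:Add1,r1:7,r2:5,r3:7
  c2: issue ADD r3<-Add2  regs: r0:Add1,r1:7,r2:5,r3:Add2
  c3: CDB Add1=-1; issue ADD r1<-Add1  regs: r0:-1,r1:Add1,r2:5,r3:Add2
  c4: CDB Add2=12; issue MUL r2<-Mul1  regs: r0:-1,r1:Add1,r2:Mul1,r3:12
  c5: CDB Add1=6; issue SUB r1<-Add1  regs: r0:-1,r1:Add1,r2:Mul1,r3:12
  c6: issue ADD r3<-Add2  regs: r0:-1,r1:Add1,r2:Mul1,r3:Add2
  c7: -  regs: r0:-1,r1:Add1,r2:Mul1,r3:Add2
  c8: -  regs: r0:-1,r1:Add1,r2:Mul1,r3:Add2
  c9: -  regs: r0:-1,r1:Add1,r2:Mul1,r3:Add2
  c10: CDB Mul1=-6  regs: r0:-1,r1:Add1,r2:-6,r3:Add2
  c11: -  regs: r0:-1,r1:Add1,r2:-6,r3:Add2
  c12: CDB Add1=-5  regs: r0:-1,r1:-5,r2:-6,r3:Add2
  c13: CDB Add2=-12  regs: r0:-1,r1:-5,r2:-6,r3:-12

STATUS = VALUE -12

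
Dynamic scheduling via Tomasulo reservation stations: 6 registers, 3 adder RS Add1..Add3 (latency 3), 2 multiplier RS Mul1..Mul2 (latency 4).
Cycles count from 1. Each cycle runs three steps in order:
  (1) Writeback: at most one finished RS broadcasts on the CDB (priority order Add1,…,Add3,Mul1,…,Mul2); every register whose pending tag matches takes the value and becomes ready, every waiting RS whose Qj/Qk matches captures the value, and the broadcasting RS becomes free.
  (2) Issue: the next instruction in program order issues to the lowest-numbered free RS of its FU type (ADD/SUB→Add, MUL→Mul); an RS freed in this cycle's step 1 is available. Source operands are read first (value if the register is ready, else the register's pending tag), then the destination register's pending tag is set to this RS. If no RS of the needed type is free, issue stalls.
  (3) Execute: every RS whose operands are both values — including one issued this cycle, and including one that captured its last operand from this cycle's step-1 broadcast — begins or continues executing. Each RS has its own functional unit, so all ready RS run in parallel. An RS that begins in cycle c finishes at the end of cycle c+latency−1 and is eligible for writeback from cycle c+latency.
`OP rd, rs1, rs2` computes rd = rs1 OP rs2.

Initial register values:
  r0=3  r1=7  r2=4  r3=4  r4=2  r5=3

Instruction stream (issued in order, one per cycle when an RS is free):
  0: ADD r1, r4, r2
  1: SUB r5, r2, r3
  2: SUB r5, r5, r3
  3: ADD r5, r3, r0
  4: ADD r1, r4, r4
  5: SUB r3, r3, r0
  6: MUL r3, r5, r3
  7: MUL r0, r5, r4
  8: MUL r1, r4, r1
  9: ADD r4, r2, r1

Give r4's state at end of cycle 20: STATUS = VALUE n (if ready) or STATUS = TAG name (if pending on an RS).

STATUS = VALUE 12

c1: issue ADD r1<-Add1 | r0:3,r1:Add1,r2:4,r3:4,r4:2,r5:3
c2: issue SUB r5<-Add2 | r0:3,r1:Add1,r2:4,r3:4,r4:2,r5:Add2
c3: issue SUB r5<-Add3 | r0:3,r1:Add1,r2:4,r3:4,r4:2,r5:Add3
c4: CDB Add1=6; issue ADD r5<-Add1 | r0:3,r1:6,r2:4,r3:4,r4:2,r5:Add1
c5: CDB Add2=0; issue ADD r1<-Add2 | r0:3,r1:Add2,r2:4,r3:4,r4:2,r5:Add1
c6: stall | r0:3,r1:Add2,r2:4,r3:4,r4:2,r5:Add1
c7: CDB Add1=7; issue SUB r3<-Add1 | r0:3,r1:Add2,r2:4,r3:Add1,r4:2,r5:7
c8: CDB Add2=4; issue MUL r3<-Mul1 | r0:3,r1:4,r2:4,r3:Mul1,r4:2,r5:7
c9: CDB Add3=-4; issue MUL r0<-Mul2 | r0:Mul2,r1:4,r2:4,r3:Mul1,r4:2,r5:7
c10: CDB Add1=1; stall | r0:Mul2,r1:4,r2:4,r3:Mul1,r4:2,r5:7
c11: stall | r0:Mul2,r1:4,r2:4,r3:Mul1,r4:2,r5:7
c12: stall | r0:Mul2,r1:4,r2:4,r3:Mul1,r4:2,r5:7
c13: CDB Mul2=14; issue MUL r1<-Mul2 | r0:14,r1:Mul2,r2:4,r3:Mul1,r4:2,r5:7
c14: CDB Mul1=7; issue ADD r4<-Add1 | r0:14,r1:Mul2,r2:4,r3:7,r4:Add1,r5:7
c15: - | r0:14,r1:Mul2,r2:4,r3:7,r4:Add1,r5:7
c16: - | r0:14,r1:Mul2,r2:4,r3:7,r4:Add1,r5:7
c17: CDB Mul2=8 | r0:14,r1:8,r2:4,r3:7,r4:Add1,r5:7
c18: - | r0:14,r1:8,r2:4,r3:7,r4:Add1,r5:7
c19: - | r0:14,r1:8,r2:4,r3:7,r4:Add1,r5:7
c20: CDB Add1=12 | r0:14,r1:8,r2:4,r3:7,r4:12,r5:7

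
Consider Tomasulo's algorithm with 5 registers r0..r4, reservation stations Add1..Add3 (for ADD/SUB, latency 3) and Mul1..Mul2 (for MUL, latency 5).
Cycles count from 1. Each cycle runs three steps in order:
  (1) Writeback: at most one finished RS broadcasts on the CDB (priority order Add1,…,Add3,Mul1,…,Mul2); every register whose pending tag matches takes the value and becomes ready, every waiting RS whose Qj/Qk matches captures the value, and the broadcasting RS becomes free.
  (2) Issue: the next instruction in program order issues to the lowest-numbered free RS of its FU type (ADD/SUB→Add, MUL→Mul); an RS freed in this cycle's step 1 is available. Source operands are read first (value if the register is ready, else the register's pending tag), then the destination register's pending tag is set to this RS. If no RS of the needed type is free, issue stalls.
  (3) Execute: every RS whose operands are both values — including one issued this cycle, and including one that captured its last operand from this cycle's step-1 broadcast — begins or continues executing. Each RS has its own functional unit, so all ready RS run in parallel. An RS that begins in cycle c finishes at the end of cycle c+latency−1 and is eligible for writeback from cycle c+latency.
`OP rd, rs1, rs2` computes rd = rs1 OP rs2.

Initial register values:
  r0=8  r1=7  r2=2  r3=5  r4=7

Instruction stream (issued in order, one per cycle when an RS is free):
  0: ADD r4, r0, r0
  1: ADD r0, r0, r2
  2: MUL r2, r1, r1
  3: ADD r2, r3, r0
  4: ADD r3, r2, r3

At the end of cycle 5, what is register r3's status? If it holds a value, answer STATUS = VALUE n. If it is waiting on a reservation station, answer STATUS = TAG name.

STATUS = TAG Add2

  c1: issue ADD r4<-Add1  regs: r0:8,r1:7,r2:2,r3:5,r4:Add1
  c2: issue ADD r0<-Add2  regs: r0:Add2,r1:7,r2:2,r3:5,r4:Add1
  c3: issue MUL r2<-Mul1  regs: r0:Add2,r1:7,r2:Mul1,r3:5,r4:Add1
  c4: CDB Add1=16; issue ADD r2<-Add1  regs: r0:Add2,r1:7,r2:Add1,r3:5,r4:16
  c5: CDB Add2=10; issue ADD r3<-Add2  regs: r0:10,r1:7,r2:Add1,r3:Add2,r4:16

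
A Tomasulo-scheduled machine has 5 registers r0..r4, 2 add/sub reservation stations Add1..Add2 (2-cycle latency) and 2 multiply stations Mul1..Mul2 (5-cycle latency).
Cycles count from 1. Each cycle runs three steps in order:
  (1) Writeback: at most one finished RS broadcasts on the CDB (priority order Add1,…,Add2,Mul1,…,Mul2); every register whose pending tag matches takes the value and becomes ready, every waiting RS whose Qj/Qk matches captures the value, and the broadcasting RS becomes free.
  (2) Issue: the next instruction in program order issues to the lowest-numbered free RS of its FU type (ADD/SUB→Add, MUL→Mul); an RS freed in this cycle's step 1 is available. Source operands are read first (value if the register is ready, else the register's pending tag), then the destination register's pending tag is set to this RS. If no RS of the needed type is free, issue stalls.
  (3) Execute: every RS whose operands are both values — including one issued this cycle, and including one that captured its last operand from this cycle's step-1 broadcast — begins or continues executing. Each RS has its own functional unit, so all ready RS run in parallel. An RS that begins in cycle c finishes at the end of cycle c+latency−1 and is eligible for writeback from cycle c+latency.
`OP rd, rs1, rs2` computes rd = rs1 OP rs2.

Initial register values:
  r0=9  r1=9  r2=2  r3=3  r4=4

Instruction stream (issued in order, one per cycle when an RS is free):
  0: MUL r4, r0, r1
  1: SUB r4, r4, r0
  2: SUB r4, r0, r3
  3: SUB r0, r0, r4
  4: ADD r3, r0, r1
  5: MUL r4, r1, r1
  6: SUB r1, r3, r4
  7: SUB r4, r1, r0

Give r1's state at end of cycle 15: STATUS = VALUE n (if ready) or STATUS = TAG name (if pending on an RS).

STATUS = VALUE -69

cycle 1: issue MUL r4<-Mul1 // r0:9,r1:9,r2:2,r3:3,r4:Mul1
cycle 2: issue SUB r4<-Add1 // r0:9,r1:9,r2:2,r3:3,r4:Add1
cycle 3: issue SUB r4<-Add2 // r0:9,r1:9,r2:2,r3:3,r4:Add2
cycle 4: stall // r0:9,r1:9,r2:2,r3:3,r4:Add2
cycle 5: CDB Add2=6; issue SUB r0<-Add2 // r0:Add2,r1:9,r2:2,r3:3,r4:6
cycle 6: CDB Mul1=81; stall // r0:Add2,r1:9,r2:2,r3:3,r4:6
cycle 7: CDB Add2=3; issue ADD r3<-Add2 // r0:3,r1:9,r2:2,r3:Add2,r4:6
cycle 8: CDB Add1=72; issue MUL r4<-Mul1 // r0:3,r1:9,r2:2,r3:Add2,r4:Mul1
cycle 9: CDB Add2=12; issue SUB r1<-Add1 // r0:3,r1:Add1,r2:2,r3:12,r4:Mul1
cycle 10: issue SUB r4<-Add2 // r0:3,r1:Add1,r2:2,r3:12,r4:Add2
cycle 11: - // r0:3,r1:Add1,r2:2,r3:12,r4:Add2
cycle 12: - // r0:3,r1:Add1,r2:2,r3:12,r4:Add2
cycle 13: CDB Mul1=81 // r0:3,r1:Add1,r2:2,r3:12,r4:Add2
cycle 14: - // r0:3,r1:Add1,r2:2,r3:12,r4:Add2
cycle 15: CDB Add1=-69 // r0:3,r1:-69,r2:2,r3:12,r4:Add2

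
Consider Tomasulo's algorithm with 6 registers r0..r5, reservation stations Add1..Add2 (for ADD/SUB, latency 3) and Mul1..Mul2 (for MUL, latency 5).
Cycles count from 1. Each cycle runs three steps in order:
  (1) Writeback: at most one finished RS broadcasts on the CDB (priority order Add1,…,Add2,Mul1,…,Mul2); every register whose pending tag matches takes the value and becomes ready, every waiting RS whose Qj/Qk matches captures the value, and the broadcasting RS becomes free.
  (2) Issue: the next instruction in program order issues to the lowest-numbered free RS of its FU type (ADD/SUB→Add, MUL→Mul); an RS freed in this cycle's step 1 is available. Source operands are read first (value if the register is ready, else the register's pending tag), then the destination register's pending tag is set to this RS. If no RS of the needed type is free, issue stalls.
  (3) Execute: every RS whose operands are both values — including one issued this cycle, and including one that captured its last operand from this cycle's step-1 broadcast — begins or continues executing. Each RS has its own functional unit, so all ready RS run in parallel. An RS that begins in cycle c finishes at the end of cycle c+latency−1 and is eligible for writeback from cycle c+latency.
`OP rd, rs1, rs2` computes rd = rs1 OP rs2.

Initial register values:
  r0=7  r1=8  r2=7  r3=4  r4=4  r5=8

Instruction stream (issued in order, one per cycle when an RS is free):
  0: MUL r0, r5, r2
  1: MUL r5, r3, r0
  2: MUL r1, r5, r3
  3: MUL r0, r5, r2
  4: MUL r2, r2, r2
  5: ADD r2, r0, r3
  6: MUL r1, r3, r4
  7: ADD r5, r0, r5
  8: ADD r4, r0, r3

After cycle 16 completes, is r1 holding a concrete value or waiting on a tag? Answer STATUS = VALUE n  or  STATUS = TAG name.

  c1: issue MUL r0<-Mul1  regs: r0:Mul1,r1:8,r2:7,r3:4,r4:4,r5:8
  c2: issue MUL r5<-Mul2  regs: r0:Mul1,r1:8,r2:7,r3:4,r4:4,r5:Mul2
  c3: stall  regs: r0:Mul1,r1:8,r2:7,r3:4,r4:4,r5:Mul2
  c4: stall  regs: r0:Mul1,r1:8,r2:7,r3:4,r4:4,r5:Mul2
  c5: stall  regs: r0:Mul1,r1:8,r2:7,r3:4,r4:4,r5:Mul2
  c6: CDB Mul1=56; issue MUL r1<-Mul1  regs: r0:56,r1:Mul1,r2:7,r3:4,r4:4,r5:Mul2
  c7: stall  regs: r0:56,r1:Mul1,r2:7,r3:4,r4:4,r5:Mul2
  c8: stall  regs: r0:56,r1:Mul1,r2:7,r3:4,r4:4,r5:Mul2
  c9: stall  regs: r0:56,r1:Mul1,r2:7,r3:4,r4:4,r5:Mul2
  c10: stall  regs: r0:56,r1:Mul1,r2:7,r3:4,r4:4,r5:Mul2
  c11: CDB Mul2=224; issue MUL r0<-Mul2  regs: r0:Mul2,r1:Mul1,r2:7,r3:4,r4:4,r5:224
  c12: stall  regs: r0:Mul2,r1:Mul1,r2:7,r3:4,r4:4,r5:224
  c13: stall  regs: r0:Mul2,r1:Mul1,r2:7,r3:4,r4:4,r5:224
  c14: stall  regs: r0:Mul2,r1:Mul1,r2:7,r3:4,r4:4,r5:224
  c15: stall  regs: r0:Mul2,r1:Mul1,r2:7,r3:4,r4:4,r5:224
  c16: CDB Mul1=896; issue MUL r2<-Mul1  regs: r0:Mul2,r1:896,r2:Mul1,r3:4,r4:4,r5:224

STATUS = VALUE 896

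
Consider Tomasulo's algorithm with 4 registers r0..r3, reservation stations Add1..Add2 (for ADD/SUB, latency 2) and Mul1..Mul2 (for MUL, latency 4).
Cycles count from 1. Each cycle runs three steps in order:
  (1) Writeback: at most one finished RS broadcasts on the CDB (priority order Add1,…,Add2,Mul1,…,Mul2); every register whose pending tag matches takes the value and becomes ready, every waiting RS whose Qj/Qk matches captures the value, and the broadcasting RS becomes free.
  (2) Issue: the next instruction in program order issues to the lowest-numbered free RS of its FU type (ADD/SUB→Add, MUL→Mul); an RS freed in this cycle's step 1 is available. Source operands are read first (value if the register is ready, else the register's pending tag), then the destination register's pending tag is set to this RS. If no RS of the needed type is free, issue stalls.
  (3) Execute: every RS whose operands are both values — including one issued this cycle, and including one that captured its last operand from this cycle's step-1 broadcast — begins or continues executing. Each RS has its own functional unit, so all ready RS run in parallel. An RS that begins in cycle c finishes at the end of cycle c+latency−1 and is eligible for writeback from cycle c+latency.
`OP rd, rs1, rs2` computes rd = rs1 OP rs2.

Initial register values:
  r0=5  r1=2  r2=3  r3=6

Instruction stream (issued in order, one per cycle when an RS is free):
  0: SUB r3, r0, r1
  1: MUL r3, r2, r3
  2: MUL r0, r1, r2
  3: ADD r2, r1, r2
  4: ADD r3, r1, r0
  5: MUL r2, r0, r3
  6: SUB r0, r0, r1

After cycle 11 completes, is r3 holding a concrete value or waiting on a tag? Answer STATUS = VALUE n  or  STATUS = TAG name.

STATUS = VALUE 8

c1: issue SUB r3<-Add1 | r0:5,r1:2,r2:3,r3:Add1
c2: issue MUL r3<-Mul1 | r0:5,r1:2,r2:3,r3:Mul1
c3: CDB Add1=3; issue MUL r0<-Mul2 | r0:Mul2,r1:2,r2:3,r3:Mul1
c4: issue ADD r2<-Add1 | r0:Mul2,r1:2,r2:Add1,r3:Mul1
c5: issue ADD r3<-Add2 | r0:Mul2,r1:2,r2:Add1,r3:Add2
c6: CDB Add1=5; stall | r0:Mul2,r1:2,r2:5,r3:Add2
c7: CDB Mul1=9; issue MUL r2<-Mul1 | r0:Mul2,r1:2,r2:Mul1,r3:Add2
c8: CDB Mul2=6; issue SUB r0<-Add1 | r0:Add1,r1:2,r2:Mul1,r3:Add2
c9: - | r0:Add1,r1:2,r2:Mul1,r3:Add2
c10: CDB Add1=4 | r0:4,r1:2,r2:Mul1,r3:Add2
c11: CDB Add2=8 | r0:4,r1:2,r2:Mul1,r3:8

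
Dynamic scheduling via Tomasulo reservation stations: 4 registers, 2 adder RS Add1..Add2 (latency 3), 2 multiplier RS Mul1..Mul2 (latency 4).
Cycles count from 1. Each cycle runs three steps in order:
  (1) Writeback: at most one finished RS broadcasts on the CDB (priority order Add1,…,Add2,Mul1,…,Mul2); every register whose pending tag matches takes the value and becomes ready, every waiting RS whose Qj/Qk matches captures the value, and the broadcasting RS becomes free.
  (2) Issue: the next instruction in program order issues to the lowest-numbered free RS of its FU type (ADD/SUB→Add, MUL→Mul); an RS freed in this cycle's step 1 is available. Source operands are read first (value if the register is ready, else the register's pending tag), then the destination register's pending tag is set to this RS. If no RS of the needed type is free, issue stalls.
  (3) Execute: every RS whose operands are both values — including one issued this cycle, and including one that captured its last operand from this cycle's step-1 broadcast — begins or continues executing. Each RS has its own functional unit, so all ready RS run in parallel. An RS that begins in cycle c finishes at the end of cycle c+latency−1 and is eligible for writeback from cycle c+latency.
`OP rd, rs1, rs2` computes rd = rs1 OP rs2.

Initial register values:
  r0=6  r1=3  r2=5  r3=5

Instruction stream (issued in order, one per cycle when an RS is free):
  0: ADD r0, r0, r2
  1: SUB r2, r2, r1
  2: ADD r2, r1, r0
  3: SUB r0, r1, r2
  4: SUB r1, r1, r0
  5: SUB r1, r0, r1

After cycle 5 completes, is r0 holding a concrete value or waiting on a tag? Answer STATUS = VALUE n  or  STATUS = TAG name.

  c1: issue ADD r0<-Add1  regs: r0:Add1,r1:3,r2:5,r3:5
  c2: issue SUB r2<-Add2  regs: r0:Add1,r1:3,r2:Add2,r3:5
  c3: stall  regs: r0:Add1,r1:3,r2:Add2,r3:5
  c4: CDB Add1=11; issue ADD r2<-Add1  regs: r0:11,r1:3,r2:Add1,r3:5
  c5: CDB Add2=2; issue SUB r0<-Add2  regs: r0:Add2,r1:3,r2:Add1,r3:5

STATUS = TAG Add2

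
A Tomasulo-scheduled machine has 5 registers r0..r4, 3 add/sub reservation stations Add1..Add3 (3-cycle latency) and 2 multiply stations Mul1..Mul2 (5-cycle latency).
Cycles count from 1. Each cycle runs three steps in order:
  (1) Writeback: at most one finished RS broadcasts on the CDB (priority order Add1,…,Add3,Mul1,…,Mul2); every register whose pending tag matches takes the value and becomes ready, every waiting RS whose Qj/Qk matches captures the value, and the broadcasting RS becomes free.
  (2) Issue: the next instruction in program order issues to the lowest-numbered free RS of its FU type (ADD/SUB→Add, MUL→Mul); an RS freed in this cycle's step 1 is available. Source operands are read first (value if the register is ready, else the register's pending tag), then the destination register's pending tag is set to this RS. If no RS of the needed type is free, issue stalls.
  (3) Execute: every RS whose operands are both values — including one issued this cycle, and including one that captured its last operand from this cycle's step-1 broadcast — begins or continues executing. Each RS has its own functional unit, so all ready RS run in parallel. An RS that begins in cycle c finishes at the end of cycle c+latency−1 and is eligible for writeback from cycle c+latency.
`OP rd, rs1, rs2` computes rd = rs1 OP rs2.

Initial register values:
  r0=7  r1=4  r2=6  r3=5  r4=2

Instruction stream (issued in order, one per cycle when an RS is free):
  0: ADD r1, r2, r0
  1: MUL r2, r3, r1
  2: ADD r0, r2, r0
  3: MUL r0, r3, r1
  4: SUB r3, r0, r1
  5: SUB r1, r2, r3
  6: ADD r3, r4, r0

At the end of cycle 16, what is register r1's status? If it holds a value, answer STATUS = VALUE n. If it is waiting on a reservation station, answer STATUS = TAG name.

c1: issue ADD r1<-Add1 | r0:7,r1:Add1,r2:6,r3:5,r4:2
c2: issue MUL r2<-Mul1 | r0:7,r1:Add1,r2:Mul1,r3:5,r4:2
c3: issue ADD r0<-Add2 | r0:Add2,r1:Add1,r2:Mul1,r3:5,r4:2
c4: CDB Add1=13; issue MUL r0<-Mul2 | r0:Mul2,r1:13,r2:Mul1,r3:5,r4:2
c5: issue SUB r3<-Add1 | r0:Mul2,r1:13,r2:Mul1,r3:Add1,r4:2
c6: issue SUB r1<-Add3 | r0:Mul2,r1:Add3,r2:Mul1,r3:Add1,r4:2
c7: stall | r0:Mul2,r1:Add3,r2:Mul1,r3:Add1,r4:2
c8: stall | r0:Mul2,r1:Add3,r2:Mul1,r3:Add1,r4:2
c9: CDB Mul1=65; stall | r0:Mul2,r1:Add3,r2:65,r3:Add1,r4:2
c10: CDB Mul2=65; stall | r0:65,r1:Add3,r2:65,r3:Add1,r4:2
c11: stall | r0:65,r1:Add3,r2:65,r3:Add1,r4:2
c12: CDB Add2=72; issue ADD r3<-Add2 | r0:65,r1:Add3,r2:65,r3:Add2,r4:2
c13: CDB Add1=52 | r0:65,r1:Add3,r2:65,r3:Add2,r4:2
c14: - | r0:65,r1:Add3,r2:65,r3:Add2,r4:2
c15: CDB Add2=67 | r0:65,r1:Add3,r2:65,r3:67,r4:2
c16: CDB Add3=13 | r0:65,r1:13,r2:65,r3:67,r4:2

STATUS = VALUE 13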